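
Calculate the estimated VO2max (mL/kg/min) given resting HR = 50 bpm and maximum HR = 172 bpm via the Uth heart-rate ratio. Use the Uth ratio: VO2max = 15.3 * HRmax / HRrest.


VO2max = 15.3 * HRmax / HRrest
VO2max = 15.3 * 172 / 50
VO2max = 2631.6 / 50 = 52.632 mL/kg/min

52.632 mL/kg/min


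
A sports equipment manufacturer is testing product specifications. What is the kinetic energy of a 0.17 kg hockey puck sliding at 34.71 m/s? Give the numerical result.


KE = 0.5 * m * v^2
KE = 0.5 * 0.17 * 34.71^2
KE = 0.5 * 0.17 * 1204.7841 = 102.4066 J

102.4066 J


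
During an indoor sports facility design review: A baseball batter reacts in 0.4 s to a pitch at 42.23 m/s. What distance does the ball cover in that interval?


d = v * t
d = 42.23 * 0.4
d = 16.892 m

16.892 m


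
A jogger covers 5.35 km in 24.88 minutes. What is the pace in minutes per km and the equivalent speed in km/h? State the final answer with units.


Pace = time / distance = 24.88 min / 5.35 km = 4.6505 min/km
Speed = distance / time_in_hours = 5.35 / 0.4147 hr
Speed = 12.9019 km/h

4.6505 min/km, 12.9019 km/h


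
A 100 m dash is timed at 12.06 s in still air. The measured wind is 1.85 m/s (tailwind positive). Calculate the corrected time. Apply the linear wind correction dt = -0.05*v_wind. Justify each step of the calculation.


dt = -0.05 * v_wind = -0.05 * 1.85 = -0.0925 s
t_corrected = t_still + dt = 12.06 + (-0.0925)
t_corrected = 11.9675 s

11.9675 s


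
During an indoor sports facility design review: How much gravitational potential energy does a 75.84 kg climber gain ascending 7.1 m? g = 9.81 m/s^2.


PE = m * g * h
PE = 75.84 * 9.81 * 7.1
PE = 743.9904 * 7.1 = 5282.3318 J

5282.3318 J


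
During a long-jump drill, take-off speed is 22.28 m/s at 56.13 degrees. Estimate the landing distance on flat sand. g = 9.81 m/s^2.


R = v^2 * sin(2*theta) / g
Convert angle to radians: theta = 56.13 deg = 0.9797 rad
sin(2*theta) = sin(1.9593) = 0.9255
R = 22.28^2 * 0.9255 / 9.81
R = 496.3984 * 0.9255 / 9.81 = 46.8302 m

46.8302 m


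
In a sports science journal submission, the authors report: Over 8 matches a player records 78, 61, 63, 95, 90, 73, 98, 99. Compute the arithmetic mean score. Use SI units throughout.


Average = sum / n
Sum = 657
Average = 657 / 8 = 82.125

82.125


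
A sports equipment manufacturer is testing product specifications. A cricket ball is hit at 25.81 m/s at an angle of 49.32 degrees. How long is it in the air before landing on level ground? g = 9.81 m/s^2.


T = 2*v*sin(theta)/g
sin(theta) = sin(49.32 deg) = 0.7584
T = 2*25.81*0.7584 / 9.81
T = 39.1466 / 9.81 = 3.9905 s

3.9905 s


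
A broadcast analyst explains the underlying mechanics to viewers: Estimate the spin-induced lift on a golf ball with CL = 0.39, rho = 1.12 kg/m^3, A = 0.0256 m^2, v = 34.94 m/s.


FM = 0.5 * CL * rho * A * v^2
FM = 0.5 * 0.39 * 1.12 * 0.0256 * 34.94^2
v^2 = 1220.8036
FM = 0.5 * 0.39 * 1.12 * 0.0256 * 1220.8036 = 6.8256 N

6.8256 N


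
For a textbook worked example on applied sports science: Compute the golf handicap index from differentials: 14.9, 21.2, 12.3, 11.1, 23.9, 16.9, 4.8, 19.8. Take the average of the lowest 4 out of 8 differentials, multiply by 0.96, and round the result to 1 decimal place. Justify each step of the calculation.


All differentials: 14.9, 21.2, 12.3, 11.1, 23.9, 16.9, 4.8, 19.8
Sorted: 4.8, 11.1, 12.3, 14.9, 16.9, 19.8, 21.2, 23.9
Best 4: 4.8, 11.1, 12.3, 14.9
Average of best = 43.1 / 4 = 10.775
Raw index = 10.775 * 0.96 = 10.344
Handicap index = round(10.344, 1) = 10.3

10.3


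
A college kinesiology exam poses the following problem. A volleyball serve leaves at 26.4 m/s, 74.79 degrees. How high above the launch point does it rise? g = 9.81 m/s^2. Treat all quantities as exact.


H = (v*sin(theta))^2 / (2*g)
vy = v*sin(theta) = 26.4 * sin(74.79 deg) = 25.4752 m/s
H = vy^2 / (2*g) = 648.9872 / (2*9.81)
H = 648.9872 / 19.62 = 33.0778 m

33.0778 m


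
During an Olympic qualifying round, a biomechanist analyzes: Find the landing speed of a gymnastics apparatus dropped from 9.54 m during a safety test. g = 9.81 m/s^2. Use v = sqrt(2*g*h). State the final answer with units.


v = sqrt(2 * g * h)
v = sqrt(2 * 9.81 * 9.54)
v = sqrt(187.1748) = 13.6812 m/s

13.6812 m/s


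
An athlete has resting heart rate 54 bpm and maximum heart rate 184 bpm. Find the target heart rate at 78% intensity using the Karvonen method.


Target = HRrest + pct*(HRmax - HRrest)
Heart rate reserve = HRmax - HRrest = 184 - 54 = 130 bpm
Fraction = 78% = 0.78
Target = 54 + 0.78 * 130
Target = 54 + 101.4 = 155.4 bpm

155.4 bpm


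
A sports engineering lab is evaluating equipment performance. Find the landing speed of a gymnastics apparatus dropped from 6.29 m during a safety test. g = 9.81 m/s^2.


v = sqrt(2 * g * h)
v = sqrt(2 * 9.81 * 6.29)
v = sqrt(123.4098) = 11.109 m/s

11.109 m/s


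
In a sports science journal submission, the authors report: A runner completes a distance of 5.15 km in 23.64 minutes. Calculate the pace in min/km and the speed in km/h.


Pace = time / distance = 23.64 min / 5.15 km = 4.5903 min/km
Speed = distance / time_in_hours = 5.15 / 0.394 hr
Speed = 13.0711 km/h

4.5903 min/km, 13.0711 km/h


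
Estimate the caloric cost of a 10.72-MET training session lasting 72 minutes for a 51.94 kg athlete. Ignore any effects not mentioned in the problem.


kcal = MET * mass * time_hr
Convert time: 72 min = 1.2 hr
kcal = 10.72 * 51.94 * 1.2
kcal = 668.1562 kcal

668.1562 kcal


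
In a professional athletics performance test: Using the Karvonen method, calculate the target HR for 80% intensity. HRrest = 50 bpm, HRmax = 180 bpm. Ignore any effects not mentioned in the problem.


Target = HRrest + pct*(HRmax - HRrest)
Heart rate reserve = HRmax - HRrest = 180 - 50 = 130 bpm
Fraction = 80% = 0.8
Target = 50 + 0.8 * 130
Target = 50 + 104 = 154 bpm

154 bpm


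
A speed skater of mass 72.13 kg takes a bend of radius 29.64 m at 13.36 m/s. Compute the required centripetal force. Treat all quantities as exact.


Fc = m * v^2 / r
v^2 = 13.36^2 = 178.4896
Fc = 72.13 * 178.4896 / 29.64
Fc = 12874.4548 / 29.64 = 434.3608 N

434.3608 N


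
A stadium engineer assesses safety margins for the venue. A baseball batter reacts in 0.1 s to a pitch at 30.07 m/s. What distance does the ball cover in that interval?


d = v * t
d = 30.07 * 0.1
d = 3.007 m

3.007 m


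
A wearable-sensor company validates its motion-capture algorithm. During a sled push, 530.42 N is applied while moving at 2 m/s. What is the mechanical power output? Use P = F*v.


P = F * v
P = 530.42 * 2
P = 1060.84 W

1060.84 W


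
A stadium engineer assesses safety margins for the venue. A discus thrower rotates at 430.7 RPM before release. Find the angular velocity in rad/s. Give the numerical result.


omega = RPM * 2 * pi / 60
omega = 430.7 * 2 * 3.14159 / 60
omega = 2706.1679 / 60 = 45.1028 rad/s

45.1028 rad/s


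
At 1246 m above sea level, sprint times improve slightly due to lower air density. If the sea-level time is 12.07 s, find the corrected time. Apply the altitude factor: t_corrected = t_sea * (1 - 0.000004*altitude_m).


Correction factor = 1 - 0.000004 * 1246 = 0.995016
t_corrected = t_sea * factor = 12.07 * 0.995016
t_corrected = 12.0098 s

12.0098 s


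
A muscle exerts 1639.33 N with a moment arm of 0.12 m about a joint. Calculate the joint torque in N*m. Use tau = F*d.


tau = F * d
tau = 1639.33 * 0.12
tau = 196.7196 N*m

196.7196 N*m


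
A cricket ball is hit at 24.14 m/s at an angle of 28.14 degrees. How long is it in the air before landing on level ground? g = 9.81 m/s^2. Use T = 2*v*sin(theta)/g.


T = 2*v*sin(theta)/g
sin(theta) = sin(28.14 deg) = 0.4716
T = 2*24.14*0.4716 / 9.81
T = 22.7702 / 9.81 = 2.3211 s

2.3211 s


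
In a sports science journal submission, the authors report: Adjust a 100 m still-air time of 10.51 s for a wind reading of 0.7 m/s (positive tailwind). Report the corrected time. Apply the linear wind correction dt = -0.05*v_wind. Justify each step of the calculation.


dt = -0.05 * v_wind = -0.05 * 0.7 = -0.035 s
t_corrected = t_still + dt = 10.51 + (-0.035)
t_corrected = 10.475 s

10.475 s


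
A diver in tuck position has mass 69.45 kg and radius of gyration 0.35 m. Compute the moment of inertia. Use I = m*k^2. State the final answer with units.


I = m * k^2
I = 69.45 * 0.35^2
I = 69.45 * 0.1225 = 8.5076 kg*m^2

8.5076 kg*m^2


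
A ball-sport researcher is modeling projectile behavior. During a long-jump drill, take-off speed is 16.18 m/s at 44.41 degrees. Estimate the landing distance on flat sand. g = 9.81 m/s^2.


R = v^2 * sin(2*theta) / g
Convert angle to radians: theta = 44.41 deg = 0.7751 rad
sin(2*theta) = sin(1.5502) = 0.9998
R = 16.18^2 * 0.9998 / 9.81
R = 261.7924 * 0.9998 / 9.81 = 26.6806 m

26.6806 m


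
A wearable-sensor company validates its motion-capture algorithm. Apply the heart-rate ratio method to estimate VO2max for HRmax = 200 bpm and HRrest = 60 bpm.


VO2max = 15.3 * HRmax / HRrest
VO2max = 15.3 * 200 / 60
VO2max = 3060 / 60 = 51 mL/kg/min

51 mL/kg/min


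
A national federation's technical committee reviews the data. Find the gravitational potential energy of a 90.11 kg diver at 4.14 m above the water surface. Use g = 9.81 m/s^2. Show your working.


PE = m * g * h
PE = 90.11 * 9.81 * 4.14
PE = 883.9791 * 4.14 = 3659.6735 J

3659.6735 J


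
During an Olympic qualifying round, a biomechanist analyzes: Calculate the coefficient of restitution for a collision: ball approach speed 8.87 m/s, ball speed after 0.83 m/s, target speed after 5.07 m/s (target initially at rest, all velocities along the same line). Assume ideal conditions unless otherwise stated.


e = (v2_after - v1_after) / (v1_before - v2_before)
Numerator = 5.07 - 0.83 = 4.24
Denominator = 8.87 - 0 = 8.87
e = 4.24 / 8.87 = 0.478

0.478


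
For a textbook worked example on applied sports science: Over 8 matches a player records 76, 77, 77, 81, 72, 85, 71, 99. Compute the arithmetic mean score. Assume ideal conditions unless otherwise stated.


Average = sum / n
Sum = 638
Average = 638 / 8 = 79.75

79.75


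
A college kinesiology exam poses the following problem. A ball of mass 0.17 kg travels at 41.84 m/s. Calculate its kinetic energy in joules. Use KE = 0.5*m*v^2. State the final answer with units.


KE = 0.5 * m * v^2
KE = 0.5 * 0.17 * 41.84^2
KE = 0.5 * 0.17 * 1750.5856 = 148.7998 J

148.7998 J


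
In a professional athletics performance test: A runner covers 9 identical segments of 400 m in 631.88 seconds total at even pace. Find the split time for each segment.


Split time = total_time / n_laps = 631.88 / 9
Split time = 70.2089 s per lap

70.2089 s


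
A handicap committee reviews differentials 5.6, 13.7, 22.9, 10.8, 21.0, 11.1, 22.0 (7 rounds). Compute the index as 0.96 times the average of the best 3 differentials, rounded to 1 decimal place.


All differentials: 5.6, 13.7, 22.9, 10.8, 21.0, 11.1, 22.0
Sorted: 5.6, 10.8, 11.1, 13.7, 21.0, 22.0, 22.9
Best 3: 5.6, 10.8, 11.1
Average of best = 27.5 / 3 = 9.1667
Raw index = 9.1667 * 0.96 = 8.8
Handicap index = round(8.8, 1) = 8.8

8.8


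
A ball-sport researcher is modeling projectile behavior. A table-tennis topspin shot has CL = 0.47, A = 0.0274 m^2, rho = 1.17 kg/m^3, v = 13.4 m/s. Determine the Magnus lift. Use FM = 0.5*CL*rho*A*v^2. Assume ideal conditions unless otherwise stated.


FM = 0.5 * CL * rho * A * v^2
FM = 0.5 * 0.47 * 1.17 * 0.0274 * 13.4^2
v^2 = 179.56
FM = 0.5 * 0.47 * 1.17 * 0.0274 * 179.56 = 1.3527 N

1.3527 N


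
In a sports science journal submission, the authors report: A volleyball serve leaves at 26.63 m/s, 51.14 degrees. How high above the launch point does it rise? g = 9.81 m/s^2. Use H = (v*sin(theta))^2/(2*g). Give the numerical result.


H = (v*sin(theta))^2 / (2*g)
vy = v*sin(theta) = 26.63 * sin(51.14 deg) = 20.7363 m/s
H = vy^2 / (2*g) = 429.9935 / (2*9.81)
H = 429.9935 / 19.62 = 21.9161 m

21.9161 m


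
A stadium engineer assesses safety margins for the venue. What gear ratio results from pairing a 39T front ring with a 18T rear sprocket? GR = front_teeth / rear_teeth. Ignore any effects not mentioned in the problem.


GR = front_teeth / rear_teeth
GR = 39 / 18
GR = 2.1667

2.1667


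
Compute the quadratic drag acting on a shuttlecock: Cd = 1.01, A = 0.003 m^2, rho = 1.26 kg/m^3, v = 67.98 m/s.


Fd = 0.5 * Cd * rho * A * v^2
Fd = 0.5 * 1.01 * 1.26 * 0.003 * 67.98^2
v^2 = 4621.2804
Fd = 0.5 * 1.01 * 1.26 * 0.003 * 4621.2804 = 8.8216 N

8.8216 N


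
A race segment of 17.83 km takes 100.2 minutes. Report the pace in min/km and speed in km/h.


Pace = time / distance = 100.2 min / 17.83 km = 5.6197 min/km
Speed = distance / time_in_hours = 17.83 / 1.67 hr
Speed = 10.6766 km/h

5.6197 min/km, 10.6766 km/h


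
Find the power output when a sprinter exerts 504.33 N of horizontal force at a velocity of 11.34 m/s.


P = F * v
P = 504.33 * 11.34
P = 5719.1022 W

5719.1022 W


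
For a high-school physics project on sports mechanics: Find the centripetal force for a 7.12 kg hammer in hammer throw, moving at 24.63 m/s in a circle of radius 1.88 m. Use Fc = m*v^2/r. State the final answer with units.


Fc = m * v^2 / r
v^2 = 24.63^2 = 606.6369
Fc = 7.12 * 606.6369 / 1.88
Fc = 4319.2547 / 1.88 = 2297.4759 N

2297.4759 N


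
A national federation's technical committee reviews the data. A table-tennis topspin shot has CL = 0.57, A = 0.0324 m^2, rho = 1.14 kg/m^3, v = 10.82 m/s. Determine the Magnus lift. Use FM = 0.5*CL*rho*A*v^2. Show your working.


FM = 0.5 * CL * rho * A * v^2
FM = 0.5 * 0.57 * 1.14 * 0.0324 * 10.82^2
v^2 = 117.0724
FM = 0.5 * 0.57 * 1.14 * 0.0324 * 117.0724 = 1.2324 N

1.2324 N


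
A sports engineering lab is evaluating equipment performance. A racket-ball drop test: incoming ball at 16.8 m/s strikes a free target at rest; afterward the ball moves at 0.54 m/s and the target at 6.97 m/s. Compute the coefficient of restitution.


e = (v2_after - v1_after) / (v1_before - v2_before)
Numerator = 6.97 - 0.54 = 6.43
Denominator = 16.8 - 0 = 16.8
e = 6.43 / 16.8 = 0.3827

0.3827


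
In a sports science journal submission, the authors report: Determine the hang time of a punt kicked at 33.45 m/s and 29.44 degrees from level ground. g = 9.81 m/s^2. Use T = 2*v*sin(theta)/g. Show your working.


T = 2*v*sin(theta)/g
sin(theta) = sin(29.44 deg) = 0.4915
T = 2*33.45*0.4915 / 9.81
T = 32.8821 / 9.81 = 3.3519 s

3.3519 s


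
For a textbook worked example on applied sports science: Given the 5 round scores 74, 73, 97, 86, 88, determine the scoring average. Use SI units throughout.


Average = sum / n
Sum = 418
Average = 418 / 5 = 83.6

83.6


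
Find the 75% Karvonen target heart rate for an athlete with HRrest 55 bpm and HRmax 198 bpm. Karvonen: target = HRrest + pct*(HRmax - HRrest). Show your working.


Target = HRrest + pct*(HRmax - HRrest)
Heart rate reserve = HRmax - HRrest = 198 - 55 = 143 bpm
Fraction = 75% = 0.75
Target = 55 + 0.75 * 143
Target = 55 + 107.25 = 162.25 bpm

162.25 bpm


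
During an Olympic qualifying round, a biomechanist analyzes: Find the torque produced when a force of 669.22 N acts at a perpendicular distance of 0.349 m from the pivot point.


tau = F * d
tau = 669.22 * 0.349
tau = 233.5578 N*m

233.5578 N*m


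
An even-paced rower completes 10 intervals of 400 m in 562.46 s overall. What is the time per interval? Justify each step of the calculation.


Split time = total_time / n_laps = 562.46 / 10
Split time = 56.246 s per lap

56.246 s


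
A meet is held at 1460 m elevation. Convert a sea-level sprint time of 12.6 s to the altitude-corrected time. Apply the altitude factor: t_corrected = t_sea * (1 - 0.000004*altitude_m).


Correction factor = 1 - 0.000004 * 1460 = 0.99416
t_corrected = t_sea * factor = 12.6 * 0.99416
t_corrected = 12.5264 s

12.5264 s


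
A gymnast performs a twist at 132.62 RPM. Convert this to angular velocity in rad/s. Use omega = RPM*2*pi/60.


omega = RPM * 2 * pi / 60
omega = 132.62 * 2 * 3.14159 / 60
omega = 833.276 / 60 = 13.8879 rad/s

13.8879 rad/s


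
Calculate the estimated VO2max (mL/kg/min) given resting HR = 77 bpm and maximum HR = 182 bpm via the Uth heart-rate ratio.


VO2max = 15.3 * HRmax / HRrest
VO2max = 15.3 * 182 / 77
VO2max = 2784.6 / 77 = 36.1636 mL/kg/min

36.1636 mL/kg/min


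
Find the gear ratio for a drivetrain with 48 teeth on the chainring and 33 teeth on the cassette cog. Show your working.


GR = front_teeth / rear_teeth
GR = 48 / 33
GR = 1.4545

1.4545


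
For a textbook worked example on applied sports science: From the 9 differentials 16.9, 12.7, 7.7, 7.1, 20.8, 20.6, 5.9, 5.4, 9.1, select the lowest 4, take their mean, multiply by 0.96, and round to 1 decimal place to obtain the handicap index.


All differentials: 16.9, 12.7, 7.7, 7.1, 20.8, 20.6, 5.9, 5.4, 9.1
Sorted: 5.4, 5.9, 7.1, 7.7, 9.1, 12.7, 16.9, 20.6, 20.8
Best 4: 5.4, 5.9, 7.1, 7.7
Average of best = 26.1 / 4 = 6.525
Raw index = 6.525 * 0.96 = 6.264
Handicap index = round(6.264, 1) = 6.3

6.3


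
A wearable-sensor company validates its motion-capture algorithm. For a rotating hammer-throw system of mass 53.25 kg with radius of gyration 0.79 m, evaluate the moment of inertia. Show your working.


I = m * k^2
I = 53.25 * 0.79^2
I = 53.25 * 0.6241 = 33.2333 kg*m^2

33.2333 kg*m^2


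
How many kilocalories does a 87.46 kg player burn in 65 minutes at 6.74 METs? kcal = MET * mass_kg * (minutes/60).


kcal = MET * mass * time_hr
Convert time: 65 min = 1.0833 hr
kcal = 6.74 * 87.46 * 1.0833
kcal = 638.6038 kcal

638.6038 kcal


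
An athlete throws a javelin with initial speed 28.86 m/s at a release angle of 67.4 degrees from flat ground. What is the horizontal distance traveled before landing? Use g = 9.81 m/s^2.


R = v^2 * sin(2*theta) / g
Convert angle to radians: theta = 67.4 deg = 1.1764 rad
sin(2*theta) = sin(2.3527) = 0.7096
R = 28.86^2 * 0.7096 / 9.81
R = 832.8996 * 0.7096 / 9.81 = 60.2448 m

60.2448 m


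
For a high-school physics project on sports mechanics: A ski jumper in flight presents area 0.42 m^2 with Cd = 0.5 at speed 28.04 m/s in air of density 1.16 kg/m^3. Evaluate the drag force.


Fd = 0.5 * Cd * rho * A * v^2
Fd = 0.5 * 0.5 * 1.16 * 0.42 * 28.04^2
v^2 = 786.2416
Fd = 0.5 * 0.5 * 1.16 * 0.42 * 786.2416 = 95.7642 N

95.7642 N


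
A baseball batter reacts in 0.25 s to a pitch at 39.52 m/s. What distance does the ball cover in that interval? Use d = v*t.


d = v * t
d = 39.52 * 0.25
d = 9.88 m

9.88 m


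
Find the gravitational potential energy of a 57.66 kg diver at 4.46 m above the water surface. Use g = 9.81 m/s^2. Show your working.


PE = m * g * h
PE = 57.66 * 9.81 * 4.46
PE = 565.6446 * 4.46 = 2522.7749 J

2522.7749 J


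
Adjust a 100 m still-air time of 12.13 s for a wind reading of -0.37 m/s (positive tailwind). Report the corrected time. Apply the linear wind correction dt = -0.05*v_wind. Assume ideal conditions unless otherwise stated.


dt = -0.05 * v_wind = -0.05 * -0.37 = 0.0185 s
t_corrected = t_still + dt = 12.13 + (0.0185)
t_corrected = 12.1485 s

12.1485 s


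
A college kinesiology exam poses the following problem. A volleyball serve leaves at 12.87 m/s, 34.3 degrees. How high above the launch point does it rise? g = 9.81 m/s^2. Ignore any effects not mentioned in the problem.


H = (v*sin(theta))^2 / (2*g)
vy = v*sin(theta) = 12.87 * sin(34.3 deg) = 7.2526 m/s
H = vy^2 / (2*g) = 52.5999 / (2*9.81)
H = 52.5999 / 19.62 = 2.6809 m

2.6809 m


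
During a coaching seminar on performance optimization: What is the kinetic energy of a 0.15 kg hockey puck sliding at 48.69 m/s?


KE = 0.5 * m * v^2
KE = 0.5 * 0.15 * 48.69^2
KE = 0.5 * 0.15 * 2370.7161 = 177.8037 J

177.8037 J


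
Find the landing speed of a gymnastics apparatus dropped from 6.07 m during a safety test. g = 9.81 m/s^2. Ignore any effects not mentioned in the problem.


v = sqrt(2 * g * h)
v = sqrt(2 * 9.81 * 6.07)
v = sqrt(119.0934) = 10.913 m/s

10.913 m/s


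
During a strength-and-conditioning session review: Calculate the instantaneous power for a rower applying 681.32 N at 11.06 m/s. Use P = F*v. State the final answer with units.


P = F * v
P = 681.32 * 11.06
P = 7535.3992 W

7535.3992 W


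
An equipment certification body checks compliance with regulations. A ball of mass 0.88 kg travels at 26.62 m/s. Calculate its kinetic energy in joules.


KE = 0.5 * m * v^2
KE = 0.5 * 0.88 * 26.62^2
KE = 0.5 * 0.88 * 708.6244 = 311.7947 J

311.7947 J


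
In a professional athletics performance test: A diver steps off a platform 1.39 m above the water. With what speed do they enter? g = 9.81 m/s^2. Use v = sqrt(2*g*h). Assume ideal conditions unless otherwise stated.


v = sqrt(2 * g * h)
v = sqrt(2 * 9.81 * 1.39)
v = sqrt(27.2718) = 5.2222 m/s

5.2222 m/s


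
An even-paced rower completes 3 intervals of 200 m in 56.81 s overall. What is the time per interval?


Split time = total_time / n_laps = 56.81 / 3
Split time = 18.9367 s per lap

18.9367 s


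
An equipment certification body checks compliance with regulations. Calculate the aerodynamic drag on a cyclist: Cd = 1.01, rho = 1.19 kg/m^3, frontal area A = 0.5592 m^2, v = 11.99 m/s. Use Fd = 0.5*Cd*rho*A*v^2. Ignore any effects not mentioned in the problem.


Fd = 0.5 * Cd * rho * A * v^2
Fd = 0.5 * 1.01 * 1.19 * 0.5592 * 11.99^2
v^2 = 143.7601
Fd = 0.5 * 1.01 * 1.19 * 0.5592 * 143.7601 = 48.3108 N

48.3108 N


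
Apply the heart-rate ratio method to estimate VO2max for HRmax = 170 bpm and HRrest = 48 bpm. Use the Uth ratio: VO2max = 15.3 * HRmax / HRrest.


VO2max = 15.3 * HRmax / HRrest
VO2max = 15.3 * 170 / 48
VO2max = 2601 / 48 = 54.1875 mL/kg/min

54.1875 mL/kg/min


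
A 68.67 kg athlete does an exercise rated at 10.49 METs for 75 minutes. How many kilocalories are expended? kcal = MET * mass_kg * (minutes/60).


kcal = MET * mass * time_hr
Convert time: 75 min = 1.25 hr
kcal = 10.49 * 68.67 * 1.25
kcal = 900.4354 kcal

900.4354 kcal


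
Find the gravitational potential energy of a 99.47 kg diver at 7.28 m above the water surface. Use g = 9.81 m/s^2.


PE = m * g * h
PE = 99.47 * 9.81 * 7.28
PE = 975.8007 * 7.28 = 7103.8291 J

7103.8291 J


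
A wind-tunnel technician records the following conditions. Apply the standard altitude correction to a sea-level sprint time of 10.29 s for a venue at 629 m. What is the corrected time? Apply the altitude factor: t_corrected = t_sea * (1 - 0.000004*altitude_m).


Correction factor = 1 - 0.000004 * 629 = 0.997484
t_corrected = t_sea * factor = 10.29 * 0.997484
t_corrected = 10.2641 s

10.2641 s


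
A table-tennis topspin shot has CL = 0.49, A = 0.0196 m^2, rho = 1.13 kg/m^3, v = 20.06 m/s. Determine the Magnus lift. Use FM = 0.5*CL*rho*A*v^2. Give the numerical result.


FM = 0.5 * CL * rho * A * v^2
FM = 0.5 * 0.49 * 1.13 * 0.0196 * 20.06^2
v^2 = 402.4036
FM = 0.5 * 0.49 * 1.13 * 0.0196 * 402.4036 = 2.1835 N

2.1835 N


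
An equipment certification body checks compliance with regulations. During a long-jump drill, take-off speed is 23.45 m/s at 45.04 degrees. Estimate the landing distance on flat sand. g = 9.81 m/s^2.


R = v^2 * sin(2*theta) / g
Convert angle to radians: theta = 45.04 deg = 0.7861 rad
sin(2*theta) = sin(1.5722) = 1
R = 23.45^2 * 1 / 9.81
R = 549.9025 * 1 / 9.81 = 56.0552 m

56.0552 m


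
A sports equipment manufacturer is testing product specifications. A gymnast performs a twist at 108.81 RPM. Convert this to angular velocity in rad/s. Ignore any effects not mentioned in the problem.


omega = RPM * 2 * pi / 60
omega = 108.81 * 2 * 3.14159 / 60
omega = 683.6734 / 60 = 11.3946 rad/s

11.3946 rad/s


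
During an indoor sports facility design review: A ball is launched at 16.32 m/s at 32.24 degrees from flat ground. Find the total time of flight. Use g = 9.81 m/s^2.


T = 2*v*sin(theta)/g
sin(theta) = sin(32.24 deg) = 0.5335
T = 2*16.32*0.5335 / 9.81
T = 17.4124 / 9.81 = 1.775 s

1.775 s


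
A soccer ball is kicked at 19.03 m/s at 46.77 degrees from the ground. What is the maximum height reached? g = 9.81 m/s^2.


H = (v*sin(theta))^2 / (2*g)
vy = v*sin(theta) = 19.03 * sin(46.77 deg) = 13.8655 m/s
H = vy^2 / (2*g) = 192.2507 / (2*9.81)
H = 192.2507 / 19.62 = 9.7987 m

9.7987 m


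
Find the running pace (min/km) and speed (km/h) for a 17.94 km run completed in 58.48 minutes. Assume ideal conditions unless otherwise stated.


Pace = time / distance = 58.48 min / 17.94 km = 3.2598 min/km
Speed = distance / time_in_hours = 17.94 / 0.9747 hr
Speed = 18.4063 km/h

3.2598 min/km, 18.4063 km/h


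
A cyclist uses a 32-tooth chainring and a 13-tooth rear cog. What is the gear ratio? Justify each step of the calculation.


GR = front_teeth / rear_teeth
GR = 32 / 13
GR = 2.4615

2.4615


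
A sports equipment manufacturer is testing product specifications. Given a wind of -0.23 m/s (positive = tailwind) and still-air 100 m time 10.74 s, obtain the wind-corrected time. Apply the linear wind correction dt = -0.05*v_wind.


dt = -0.05 * v_wind = -0.05 * -0.23 = 0.0115 s
t_corrected = t_still + dt = 10.74 + (0.0115)
t_corrected = 10.7515 s

10.7515 s


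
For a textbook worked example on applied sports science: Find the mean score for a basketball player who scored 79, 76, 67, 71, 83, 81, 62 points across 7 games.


Average = sum / n
Sum = 519
Average = 519 / 7 = 74.1429

74.1429


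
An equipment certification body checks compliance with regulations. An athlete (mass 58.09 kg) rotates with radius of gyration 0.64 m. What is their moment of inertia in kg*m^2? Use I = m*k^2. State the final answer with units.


I = m * k^2
I = 58.09 * 0.64^2
I = 58.09 * 0.4096 = 23.7937 kg*m^2

23.7937 kg*m^2


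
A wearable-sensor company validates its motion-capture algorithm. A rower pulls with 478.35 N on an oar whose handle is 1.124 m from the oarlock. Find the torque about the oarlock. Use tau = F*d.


tau = F * d
tau = 478.35 * 1.124
tau = 537.6654 N*m

537.6654 N*m


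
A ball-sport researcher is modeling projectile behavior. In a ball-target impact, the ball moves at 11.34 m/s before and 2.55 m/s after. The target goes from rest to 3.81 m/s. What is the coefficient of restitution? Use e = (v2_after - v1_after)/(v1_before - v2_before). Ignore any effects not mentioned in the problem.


e = (v2_after - v1_after) / (v1_before - v2_before)
Numerator = 3.81 - 2.55 = 1.26
Denominator = 11.34 - 0 = 11.34
e = 1.26 / 11.34 = 0.1111

0.1111


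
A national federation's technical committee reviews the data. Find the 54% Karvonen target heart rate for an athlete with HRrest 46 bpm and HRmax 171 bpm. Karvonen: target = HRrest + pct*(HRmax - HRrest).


Target = HRrest + pct*(HRmax - HRrest)
Heart rate reserve = HRmax - HRrest = 171 - 46 = 125 bpm
Fraction = 54% = 0.54
Target = 46 + 0.54 * 125
Target = 46 + 67.5 = 113.5 bpm

113.5 bpm


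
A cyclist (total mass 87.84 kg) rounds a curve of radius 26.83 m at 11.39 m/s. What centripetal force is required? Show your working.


Fc = m * v^2 / r
v^2 = 11.39^2 = 129.7321
Fc = 87.84 * 129.7321 / 26.83
Fc = 11395.6677 / 26.83 = 424.736 N

424.736 N


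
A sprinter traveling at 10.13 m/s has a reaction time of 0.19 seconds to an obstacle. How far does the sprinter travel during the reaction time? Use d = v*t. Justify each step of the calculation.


d = v * t
d = 10.13 * 0.19
d = 1.9247 m

1.9247 m


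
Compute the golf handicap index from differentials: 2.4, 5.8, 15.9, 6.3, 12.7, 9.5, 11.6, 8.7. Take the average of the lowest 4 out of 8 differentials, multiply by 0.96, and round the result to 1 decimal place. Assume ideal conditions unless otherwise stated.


All differentials: 2.4, 5.8, 15.9, 6.3, 12.7, 9.5, 11.6, 8.7
Sorted: 2.4, 5.8, 6.3, 8.7, 9.5, 11.6, 12.7, 15.9
Best 4: 2.4, 5.8, 6.3, 8.7
Average of best = 23.2 / 4 = 5.8
Raw index = 5.8 * 0.96 = 5.568
Handicap index = round(5.568, 1) = 5.6

5.6


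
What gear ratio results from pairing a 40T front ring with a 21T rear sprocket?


GR = front_teeth / rear_teeth
GR = 40 / 21
GR = 1.9048

1.9048


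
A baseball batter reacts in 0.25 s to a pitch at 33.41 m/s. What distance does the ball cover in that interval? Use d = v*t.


d = v * t
d = 33.41 * 0.25
d = 8.3525 m

8.3525 m


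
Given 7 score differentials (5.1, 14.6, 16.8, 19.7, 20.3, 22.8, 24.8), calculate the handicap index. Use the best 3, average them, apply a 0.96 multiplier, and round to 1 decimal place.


All differentials: 5.1, 14.6, 16.8, 19.7, 20.3, 22.8, 24.8
Sorted: 5.1, 14.6, 16.8, 19.7, 20.3, 22.8, 24.8
Best 3: 5.1, 14.6, 16.8
Average of best = 36.5 / 3 = 12.1667
Raw index = 12.1667 * 0.96 = 11.68
Handicap index = round(11.68, 1) = 11.7

11.7


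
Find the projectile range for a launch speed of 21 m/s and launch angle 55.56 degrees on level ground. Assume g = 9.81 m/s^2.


R = v^2 * sin(2*theta) / g
Convert angle to radians: theta = 55.56 deg = 0.9697 rad
sin(2*theta) = sin(1.9394) = 0.9328
R = 21^2 * 0.9328 / 9.81
R = 441 * 0.9328 / 9.81 = 41.9345 m

41.9345 m


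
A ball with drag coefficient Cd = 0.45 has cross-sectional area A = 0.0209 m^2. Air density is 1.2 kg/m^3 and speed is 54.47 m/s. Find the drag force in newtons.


Fd = 0.5 * Cd * rho * A * v^2
Fd = 0.5 * 0.45 * 1.2 * 0.0209 * 54.47^2
v^2 = 2966.9809
Fd = 0.5 * 0.45 * 1.2 * 0.0209 * 2966.9809 = 16.7427 N

16.7427 N


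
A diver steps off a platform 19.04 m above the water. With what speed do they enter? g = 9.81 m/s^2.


v = sqrt(2 * g * h)
v = sqrt(2 * 9.81 * 19.04)
v = sqrt(373.5648) = 19.3278 m/s

19.3278 m/s


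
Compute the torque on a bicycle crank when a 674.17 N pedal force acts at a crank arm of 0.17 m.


tau = F * d
tau = 674.17 * 0.17
tau = 114.6089 N*m

114.6089 N*m


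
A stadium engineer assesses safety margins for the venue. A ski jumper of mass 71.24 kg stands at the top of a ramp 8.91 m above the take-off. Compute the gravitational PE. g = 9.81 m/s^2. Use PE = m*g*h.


PE = m * g * h
PE = 71.24 * 9.81 * 8.91
PE = 698.8644 * 8.91 = 6226.8818 J

6226.8818 J


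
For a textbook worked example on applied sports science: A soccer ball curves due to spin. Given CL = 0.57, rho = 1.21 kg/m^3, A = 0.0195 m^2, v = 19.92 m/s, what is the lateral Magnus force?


FM = 0.5 * CL * rho * A * v^2
FM = 0.5 * 0.57 * 1.21 * 0.0195 * 19.92^2
v^2 = 396.8064
FM = 0.5 * 0.57 * 1.21 * 0.0195 * 396.8064 = 2.6684 N

2.6684 N


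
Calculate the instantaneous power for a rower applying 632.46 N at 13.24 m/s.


P = F * v
P = 632.46 * 13.24
P = 8373.7704 W

8373.7704 W


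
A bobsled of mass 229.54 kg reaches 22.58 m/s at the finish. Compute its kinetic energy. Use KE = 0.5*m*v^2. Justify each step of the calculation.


KE = 0.5 * m * v^2
KE = 0.5 * 229.54 * 22.58^2
KE = 0.5 * 229.54 * 509.8564 = 58516.219 J

58516.219 J


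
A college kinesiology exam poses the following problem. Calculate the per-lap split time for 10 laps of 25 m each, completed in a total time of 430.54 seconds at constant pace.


Split time = total_time / n_laps = 430.54 / 10
Split time = 43.054 s per lap

43.054 s


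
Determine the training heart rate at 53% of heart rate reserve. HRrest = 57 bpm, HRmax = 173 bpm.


Target = HRrest + pct*(HRmax - HRrest)
Heart rate reserve = HRmax - HRrest = 173 - 57 = 116 bpm
Fraction = 53% = 0.53
Target = 57 + 0.53 * 116
Target = 57 + 61.48 = 118.48 bpm

118.48 bpm


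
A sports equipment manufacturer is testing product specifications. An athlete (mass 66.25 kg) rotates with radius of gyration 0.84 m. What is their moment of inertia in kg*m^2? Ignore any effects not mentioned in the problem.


I = m * k^2
I = 66.25 * 0.84^2
I = 66.25 * 0.7056 = 46.746 kg*m^2

46.746 kg*m^2


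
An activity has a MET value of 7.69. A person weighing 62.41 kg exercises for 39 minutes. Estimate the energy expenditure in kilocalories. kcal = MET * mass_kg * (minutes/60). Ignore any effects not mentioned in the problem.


kcal = MET * mass * time_hr
Convert time: 39 min = 0.65 hr
kcal = 7.69 * 62.41 * 0.65
kcal = 311.9564 kcal

311.9564 kcal


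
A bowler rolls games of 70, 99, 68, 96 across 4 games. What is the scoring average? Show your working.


Average = sum / n
Sum = 333
Average = 333 / 4 = 83.25

83.25


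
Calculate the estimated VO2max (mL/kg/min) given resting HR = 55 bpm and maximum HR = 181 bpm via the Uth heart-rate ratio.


VO2max = 15.3 * HRmax / HRrest
VO2max = 15.3 * 181 / 55
VO2max = 2769.3 / 55 = 50.3509 mL/kg/min

50.3509 mL/kg/min


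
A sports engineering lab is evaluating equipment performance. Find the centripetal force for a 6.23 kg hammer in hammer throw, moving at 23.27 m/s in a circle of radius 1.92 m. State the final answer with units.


Fc = m * v^2 / r
v^2 = 23.27^2 = 541.4929
Fc = 6.23 * 541.4929 / 1.92
Fc = 3373.5008 / 1.92 = 1757.0316 N

1757.0316 N


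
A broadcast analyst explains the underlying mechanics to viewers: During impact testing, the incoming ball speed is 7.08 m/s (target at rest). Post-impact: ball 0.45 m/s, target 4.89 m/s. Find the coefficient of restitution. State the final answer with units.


e = (v2_after - v1_after) / (v1_before - v2_before)
Numerator = 4.89 - 0.45 = 4.44
Denominator = 7.08 - 0 = 7.08
e = 4.44 / 7.08 = 0.6271

0.6271


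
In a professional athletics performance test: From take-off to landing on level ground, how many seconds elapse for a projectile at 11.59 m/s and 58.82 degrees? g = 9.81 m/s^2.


T = 2*v*sin(theta)/g
sin(theta) = sin(58.82 deg) = 0.8555
T = 2*11.59*0.8555 / 9.81
T = 19.8315 / 9.81 = 2.0216 s

2.0216 s


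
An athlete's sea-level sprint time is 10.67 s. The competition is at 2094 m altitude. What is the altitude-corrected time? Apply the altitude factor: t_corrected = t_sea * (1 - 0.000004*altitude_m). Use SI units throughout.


Correction factor = 1 - 0.000004 * 2094 = 0.991624
t_corrected = t_sea * factor = 10.67 * 0.991624
t_corrected = 10.5806 s

10.5806 s


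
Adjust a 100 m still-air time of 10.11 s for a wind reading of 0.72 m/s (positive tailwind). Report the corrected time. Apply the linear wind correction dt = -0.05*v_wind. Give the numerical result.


dt = -0.05 * v_wind = -0.05 * 0.72 = -0.036 s
t_corrected = t_still + dt = 10.11 + (-0.036)
t_corrected = 10.074 s

10.074 s


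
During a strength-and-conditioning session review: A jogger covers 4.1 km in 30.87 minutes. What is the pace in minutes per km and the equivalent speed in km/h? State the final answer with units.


Pace = time / distance = 30.87 min / 4.1 km = 7.5293 min/km
Speed = distance / time_in_hours = 4.1 / 0.5145 hr
Speed = 7.9689 km/h

7.5293 min/km, 7.9689 km/h


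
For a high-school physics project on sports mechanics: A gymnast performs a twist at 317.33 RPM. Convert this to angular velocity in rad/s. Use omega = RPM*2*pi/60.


omega = RPM * 2 * pi / 60
omega = 317.33 * 2 * 3.14159 / 60
omega = 1993.8432 / 60 = 33.2307 rad/s

33.2307 rad/s


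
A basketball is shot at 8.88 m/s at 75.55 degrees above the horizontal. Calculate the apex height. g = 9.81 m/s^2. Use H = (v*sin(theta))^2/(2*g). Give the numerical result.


H = (v*sin(theta))^2 / (2*g)
vy = v*sin(theta) = 8.88 * sin(75.55 deg) = 8.5991 m/s
H = vy^2 / (2*g) = 73.9443 / (2*9.81)
H = 73.9443 / 19.62 = 3.7688 m

3.7688 m


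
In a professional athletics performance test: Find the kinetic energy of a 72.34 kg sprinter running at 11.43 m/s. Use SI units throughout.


KE = 0.5 * m * v^2
KE = 0.5 * 72.34 * 11.43^2
KE = 0.5 * 72.34 * 130.6449 = 4725.426 J

4725.426 J


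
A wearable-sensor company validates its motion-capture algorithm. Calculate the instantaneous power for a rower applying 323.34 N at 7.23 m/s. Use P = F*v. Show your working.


P = F * v
P = 323.34 * 7.23
P = 2337.7482 W

2337.7482 W


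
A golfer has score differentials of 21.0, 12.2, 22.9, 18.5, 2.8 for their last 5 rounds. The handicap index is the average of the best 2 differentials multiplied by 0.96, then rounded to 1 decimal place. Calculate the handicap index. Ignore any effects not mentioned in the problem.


All differentials: 21.0, 12.2, 22.9, 18.5, 2.8
Sorted: 2.8, 12.2, 18.5, 21.0, 22.9
Best 2: 2.8, 12.2
Average of best = 15 / 2 = 7.5
Raw index = 7.5 * 0.96 = 7.2
Handicap index = round(7.2, 1) = 7.2

7.2


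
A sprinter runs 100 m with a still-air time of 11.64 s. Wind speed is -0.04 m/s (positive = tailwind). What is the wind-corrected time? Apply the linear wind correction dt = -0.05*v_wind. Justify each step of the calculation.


dt = -0.05 * v_wind = -0.05 * -0.04 = 0.002 s
t_corrected = t_still + dt = 11.64 + (0.002)
t_corrected = 11.642 s

11.642 s


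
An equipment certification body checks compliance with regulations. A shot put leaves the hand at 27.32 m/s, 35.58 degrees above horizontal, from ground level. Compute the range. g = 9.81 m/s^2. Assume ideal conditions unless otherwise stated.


R = v^2 * sin(2*theta) / g
Convert angle to radians: theta = 35.58 deg = 0.621 rad
sin(2*theta) = sin(1.242) = 0.9464
R = 27.32^2 * 0.9464 / 9.81
R = 746.3824 * 0.9464 / 9.81 = 72.0076 m

72.0076 m


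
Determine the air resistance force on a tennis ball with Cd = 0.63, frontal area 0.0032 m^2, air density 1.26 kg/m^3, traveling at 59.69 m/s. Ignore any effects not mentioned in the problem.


Fd = 0.5 * Cd * rho * A * v^2
Fd = 0.5 * 0.63 * 1.26 * 0.0032 * 59.69^2
v^2 = 3562.8961
Fd = 0.5 * 0.63 * 1.26 * 0.0032 * 3562.8961 = 4.5252 N

4.5252 N


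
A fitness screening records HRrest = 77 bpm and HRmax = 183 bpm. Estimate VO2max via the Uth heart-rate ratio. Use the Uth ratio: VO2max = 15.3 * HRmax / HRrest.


VO2max = 15.3 * HRmax / HRrest
VO2max = 15.3 * 183 / 77
VO2max = 2799.9 / 77 = 36.3623 mL/kg/min

36.3623 mL/kg/min


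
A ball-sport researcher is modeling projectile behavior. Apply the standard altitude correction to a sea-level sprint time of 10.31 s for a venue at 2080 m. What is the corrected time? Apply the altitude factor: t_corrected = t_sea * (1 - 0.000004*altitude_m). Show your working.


Correction factor = 1 - 0.000004 * 2080 = 0.99168
t_corrected = t_sea * factor = 10.31 * 0.99168
t_corrected = 10.2242 s

10.2242 s


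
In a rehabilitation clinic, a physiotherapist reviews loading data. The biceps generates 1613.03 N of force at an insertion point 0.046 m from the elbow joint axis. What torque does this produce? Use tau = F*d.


tau = F * d
tau = 1613.03 * 0.046
tau = 74.1994 N*m

74.1994 N*m


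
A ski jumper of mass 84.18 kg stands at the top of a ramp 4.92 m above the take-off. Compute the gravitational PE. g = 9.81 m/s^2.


PE = m * g * h
PE = 84.18 * 9.81 * 4.92
PE = 825.8058 * 4.92 = 4062.9645 J

4062.9645 J


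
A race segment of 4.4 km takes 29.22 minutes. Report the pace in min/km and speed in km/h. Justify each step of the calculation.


Pace = time / distance = 29.22 min / 4.4 km = 6.6409 min/km
Speed = distance / time_in_hours = 4.4 / 0.487 hr
Speed = 9.0349 km/h

6.6409 min/km, 9.0349 km/h


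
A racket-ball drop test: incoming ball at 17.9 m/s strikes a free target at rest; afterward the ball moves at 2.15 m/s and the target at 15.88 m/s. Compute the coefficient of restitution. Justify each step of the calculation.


e = (v2_after - v1_after) / (v1_before - v2_before)
Numerator = 15.88 - 2.15 = 13.73
Denominator = 17.9 - 0 = 17.9
e = 13.73 / 17.9 = 0.767

0.767


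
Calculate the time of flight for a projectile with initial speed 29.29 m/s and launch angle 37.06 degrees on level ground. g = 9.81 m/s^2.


T = 2*v*sin(theta)/g
sin(theta) = sin(37.06 deg) = 0.6027
T = 2*29.29*0.6027 / 9.81
T = 35.3033 / 9.81 = 3.5987 s

3.5987 s


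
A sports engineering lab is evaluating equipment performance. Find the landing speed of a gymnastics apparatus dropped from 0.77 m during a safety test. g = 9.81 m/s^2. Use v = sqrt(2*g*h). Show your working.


v = sqrt(2 * g * h)
v = sqrt(2 * 9.81 * 0.77)
v = sqrt(15.1074) = 3.8868 m/s

3.8868 m/s
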